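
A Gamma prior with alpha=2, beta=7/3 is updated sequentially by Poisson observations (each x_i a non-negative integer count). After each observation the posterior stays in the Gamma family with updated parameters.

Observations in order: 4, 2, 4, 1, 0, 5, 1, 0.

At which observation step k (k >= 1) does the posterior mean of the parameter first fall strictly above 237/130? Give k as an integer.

obs 1: x=4 → posterior Gamma(6, 10/3)
obs 2: x=2 → posterior Gamma(8, 13/3)
obs 3: x=4 → posterior Gamma(12, 16/3)
obs 4: x=1 → posterior Gamma(13, 19/3)
obs 5: x=0 → posterior Gamma(13, 22/3)
obs 6: x=5 → posterior Gamma(18, 25/3)
obs 7: x=1 → posterior Gamma(19, 28/3)
obs 8: x=0 → posterior Gamma(19, 31/3)

k = 2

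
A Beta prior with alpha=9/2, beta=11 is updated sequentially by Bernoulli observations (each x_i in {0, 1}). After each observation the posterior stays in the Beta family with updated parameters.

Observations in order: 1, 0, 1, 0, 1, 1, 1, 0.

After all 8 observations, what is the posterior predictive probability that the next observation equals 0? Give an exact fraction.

28/47

obs 1: x=1 → posterior Beta(11/2, 11)
obs 2: x=0 → posterior Beta(11/2, 12)
obs 3: x=1 → posterior Beta(13/2, 12)
obs 4: x=0 → posterior Beta(13/2, 13)
obs 5: x=1 → posterior Beta(15/2, 13)
obs 6: x=1 → posterior Beta(17/2, 13)
obs 7: x=1 → posterior Beta(19/2, 13)
obs 8: x=0 → posterior Beta(19/2, 14)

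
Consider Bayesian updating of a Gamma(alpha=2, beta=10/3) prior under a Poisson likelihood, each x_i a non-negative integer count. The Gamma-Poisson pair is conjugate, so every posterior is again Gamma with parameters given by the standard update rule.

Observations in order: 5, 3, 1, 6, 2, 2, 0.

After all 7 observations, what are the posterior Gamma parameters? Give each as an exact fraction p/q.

alpha=21, beta=31/3

obs 1: x=5 → posterior Gamma(7, 13/3)
obs 2: x=3 → posterior Gamma(10, 16/3)
obs 3: x=1 → posterior Gamma(11, 19/3)
obs 4: x=6 → posterior Gamma(17, 22/3)
obs 5: x=2 → posterior Gamma(19, 25/3)
obs 6: x=2 → posterior Gamma(21, 28/3)
obs 7: x=0 → posterior Gamma(21, 31/3)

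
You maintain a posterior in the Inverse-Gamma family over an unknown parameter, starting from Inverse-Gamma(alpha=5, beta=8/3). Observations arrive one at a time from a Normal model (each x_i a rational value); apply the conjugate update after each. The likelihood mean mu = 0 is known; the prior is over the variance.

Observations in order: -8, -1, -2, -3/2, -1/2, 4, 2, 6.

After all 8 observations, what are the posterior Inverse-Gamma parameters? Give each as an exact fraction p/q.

obs 1: x=-8 → posterior Inverse-Gamma(11/2, 104/3)
obs 2: x=-1 → posterior Inverse-Gamma(6, 211/6)
obs 3: x=-2 → posterior Inverse-Gamma(13/2, 223/6)
obs 4: x=-3/2 → posterior Inverse-Gamma(7, 919/24)
obs 5: x=-1/2 → posterior Inverse-Gamma(15/2, 461/12)
obs 6: x=4 → posterior Inverse-Gamma(8, 557/12)
obs 7: x=2 → posterior Inverse-Gamma(17/2, 581/12)
obs 8: x=6 → posterior Inverse-Gamma(9, 797/12)

alpha=9, beta=797/12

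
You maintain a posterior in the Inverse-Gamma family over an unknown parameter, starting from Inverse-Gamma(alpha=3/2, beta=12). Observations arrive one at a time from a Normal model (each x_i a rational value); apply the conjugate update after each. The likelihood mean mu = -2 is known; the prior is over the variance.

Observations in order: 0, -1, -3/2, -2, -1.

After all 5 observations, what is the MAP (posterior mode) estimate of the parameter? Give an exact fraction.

121/40

obs 1: x=0 → posterior Inverse-Gamma(2, 14)
obs 2: x=-1 → posterior Inverse-Gamma(5/2, 29/2)
obs 3: x=-3/2 → posterior Inverse-Gamma(3, 117/8)
obs 4: x=-2 → posterior Inverse-Gamma(7/2, 117/8)
obs 5: x=-1 → posterior Inverse-Gamma(4, 121/8)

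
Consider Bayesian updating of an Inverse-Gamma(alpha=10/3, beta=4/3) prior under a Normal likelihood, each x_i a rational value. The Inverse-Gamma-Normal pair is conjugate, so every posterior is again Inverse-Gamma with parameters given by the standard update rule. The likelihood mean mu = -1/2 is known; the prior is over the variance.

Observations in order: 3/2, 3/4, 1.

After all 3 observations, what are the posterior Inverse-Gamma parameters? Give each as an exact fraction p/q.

alpha=29/6, beta=503/96

obs 1: x=3/2 → posterior Inverse-Gamma(23/6, 10/3)
obs 2: x=3/4 → posterior Inverse-Gamma(13/3, 395/96)
obs 3: x=1 → posterior Inverse-Gamma(29/6, 503/96)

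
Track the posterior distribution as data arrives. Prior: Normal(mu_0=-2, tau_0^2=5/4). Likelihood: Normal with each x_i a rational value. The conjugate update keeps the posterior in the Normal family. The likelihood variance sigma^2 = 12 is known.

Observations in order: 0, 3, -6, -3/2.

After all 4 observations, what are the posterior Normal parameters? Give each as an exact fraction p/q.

mu_0=-237/136, tau_0^2=15/17

obs 1: x=0 → posterior Normal(-96/53, 60/53)
obs 2: x=3 → posterior Normal(-81/58, 30/29)
obs 3: x=-6 → posterior Normal(-37/21, 20/21)
obs 4: x=-3/2 → posterior Normal(-237/136, 15/17)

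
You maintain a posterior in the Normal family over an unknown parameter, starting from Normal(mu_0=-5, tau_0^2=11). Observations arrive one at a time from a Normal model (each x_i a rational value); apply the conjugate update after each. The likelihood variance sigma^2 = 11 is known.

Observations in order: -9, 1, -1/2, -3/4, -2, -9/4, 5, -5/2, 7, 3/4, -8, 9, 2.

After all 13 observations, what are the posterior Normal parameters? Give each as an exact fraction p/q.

obs 1: x=-9 → posterior Normal(-7, 11/2)
obs 2: x=1 → posterior Normal(-13/3, 11/3)
obs 3: x=-1/2 → posterior Normal(-27/8, 11/4)
obs 4: x=-3/4 → posterior Normal(-57/20, 11/5)
obs 5: x=-2 → posterior Normal(-65/24, 11/6)
obs 6: x=-9/4 → posterior Normal(-37/14, 11/7)
obs 7: x=5 → posterior Normal(-27/16, 11/8)
obs 8: x=-5/2 → posterior Normal(-16/9, 11/9)
obs 9: x=7 → posterior Normal(-9/10, 11/10)
obs 10: x=3/4 → posterior Normal(-3/4, 1)
obs 11: x=-8 → posterior Normal(-65/48, 11/12)
obs 12: x=9 → posterior Normal(-29/52, 11/13)
obs 13: x=2 → posterior Normal(-3/8, 11/14)

mu_0=-3/8, tau_0^2=11/14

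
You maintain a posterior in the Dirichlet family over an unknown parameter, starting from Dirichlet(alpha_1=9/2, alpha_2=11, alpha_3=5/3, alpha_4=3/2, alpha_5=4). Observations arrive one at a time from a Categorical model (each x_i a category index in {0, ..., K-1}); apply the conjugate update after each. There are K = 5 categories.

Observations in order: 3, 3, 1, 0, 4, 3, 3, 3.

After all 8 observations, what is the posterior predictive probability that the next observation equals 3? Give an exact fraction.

39/184

obs 1: x=3 → posterior Dirichlet(9/2, 11, 5/3, 5/2, 4)
obs 2: x=3 → posterior Dirichlet(9/2, 11, 5/3, 7/2, 4)
obs 3: x=1 → posterior Dirichlet(9/2, 12, 5/3, 7/2, 4)
obs 4: x=0 → posterior Dirichlet(11/2, 12, 5/3, 7/2, 4)
obs 5: x=4 → posterior Dirichlet(11/2, 12, 5/3, 7/2, 5)
obs 6: x=3 → posterior Dirichlet(11/2, 12, 5/3, 9/2, 5)
obs 7: x=3 → posterior Dirichlet(11/2, 12, 5/3, 11/2, 5)
obs 8: x=3 → posterior Dirichlet(11/2, 12, 5/3, 13/2, 5)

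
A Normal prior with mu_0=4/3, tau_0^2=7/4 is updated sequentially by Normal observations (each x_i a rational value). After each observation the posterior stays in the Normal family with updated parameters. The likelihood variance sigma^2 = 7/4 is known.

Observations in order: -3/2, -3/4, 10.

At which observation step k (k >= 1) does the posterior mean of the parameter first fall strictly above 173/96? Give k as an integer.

k = 3

obs 1: x=-3/2 → posterior Normal(-1/12, 7/8)
obs 2: x=-3/4 → posterior Normal(-11/36, 7/12)
obs 3: x=10 → posterior Normal(109/48, 7/16)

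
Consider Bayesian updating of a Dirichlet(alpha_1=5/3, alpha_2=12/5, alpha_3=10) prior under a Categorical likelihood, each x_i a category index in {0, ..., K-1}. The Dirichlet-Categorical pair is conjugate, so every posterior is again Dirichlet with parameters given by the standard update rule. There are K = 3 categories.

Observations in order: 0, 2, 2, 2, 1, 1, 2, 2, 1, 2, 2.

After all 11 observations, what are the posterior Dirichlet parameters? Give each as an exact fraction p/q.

obs 1: x=0 → posterior Dirichlet(8/3, 12/5, 10)
obs 2: x=2 → posterior Dirichlet(8/3, 12/5, 11)
obs 3: x=2 → posterior Dirichlet(8/3, 12/5, 12)
obs 4: x=2 → posterior Dirichlet(8/3, 12/5, 13)
obs 5: x=1 → posterior Dirichlet(8/3, 17/5, 13)
obs 6: x=1 → posterior Dirichlet(8/3, 22/5, 13)
obs 7: x=2 → posterior Dirichlet(8/3, 22/5, 14)
obs 8: x=2 → posterior Dirichlet(8/3, 22/5, 15)
obs 9: x=1 → posterior Dirichlet(8/3, 27/5, 15)
obs 10: x=2 → posterior Dirichlet(8/3, 27/5, 16)
obs 11: x=2 → posterior Dirichlet(8/3, 27/5, 17)

alpha_1=8/3, alpha_2=27/5, alpha_3=17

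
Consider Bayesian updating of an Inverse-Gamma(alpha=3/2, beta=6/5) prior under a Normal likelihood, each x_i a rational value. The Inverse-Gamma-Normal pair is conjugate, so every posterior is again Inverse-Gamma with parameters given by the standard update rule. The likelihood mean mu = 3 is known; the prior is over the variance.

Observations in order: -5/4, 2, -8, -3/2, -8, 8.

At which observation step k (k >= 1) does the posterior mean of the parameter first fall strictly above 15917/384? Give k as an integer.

k = 5

obs 1: x=-5/4 → posterior Inverse-Gamma(2, 1637/160)
obs 2: x=2 → posterior Inverse-Gamma(5/2, 1717/160)
obs 3: x=-8 → posterior Inverse-Gamma(3, 11397/160)
obs 4: x=-3/2 → posterior Inverse-Gamma(7/2, 13017/160)
obs 5: x=-8 → posterior Inverse-Gamma(4, 22697/160)
obs 6: x=8 → posterior Inverse-Gamma(9/2, 24697/160)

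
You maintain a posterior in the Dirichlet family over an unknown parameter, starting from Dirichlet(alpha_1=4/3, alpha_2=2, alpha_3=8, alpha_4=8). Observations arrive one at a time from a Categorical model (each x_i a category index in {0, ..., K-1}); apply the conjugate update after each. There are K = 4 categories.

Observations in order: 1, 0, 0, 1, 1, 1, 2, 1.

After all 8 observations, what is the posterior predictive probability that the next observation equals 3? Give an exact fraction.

obs 1: x=1 → posterior Dirichlet(4/3, 3, 8, 8)
obs 2: x=0 → posterior Dirichlet(7/3, 3, 8, 8)
obs 3: x=0 → posterior Dirichlet(10/3, 3, 8, 8)
obs 4: x=1 → posterior Dirichlet(10/3, 4, 8, 8)
obs 5: x=1 → posterior Dirichlet(10/3, 5, 8, 8)
obs 6: x=1 → posterior Dirichlet(10/3, 6, 8, 8)
obs 7: x=2 → posterior Dirichlet(10/3, 6, 9, 8)
obs 8: x=1 → posterior Dirichlet(10/3, 7, 9, 8)

12/41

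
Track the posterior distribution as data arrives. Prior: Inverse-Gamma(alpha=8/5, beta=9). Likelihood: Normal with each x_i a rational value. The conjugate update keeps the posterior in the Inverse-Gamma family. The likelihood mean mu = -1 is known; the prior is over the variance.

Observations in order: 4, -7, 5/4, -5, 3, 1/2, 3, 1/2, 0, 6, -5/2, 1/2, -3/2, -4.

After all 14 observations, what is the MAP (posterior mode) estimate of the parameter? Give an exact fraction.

16025/1536

obs 1: x=4 → posterior Inverse-Gamma(21/10, 43/2)
obs 2: x=-7 → posterior Inverse-Gamma(13/5, 79/2)
obs 3: x=5/4 → posterior Inverse-Gamma(31/10, 1345/32)
obs 4: x=-5 → posterior Inverse-Gamma(18/5, 1601/32)
obs 5: x=3 → posterior Inverse-Gamma(41/10, 1857/32)
obs 6: x=1/2 → posterior Inverse-Gamma(23/5, 1893/32)
obs 7: x=3 → posterior Inverse-Gamma(51/10, 2149/32)
obs 8: x=1/2 → posterior Inverse-Gamma(28/5, 2185/32)
obs 9: x=0 → posterior Inverse-Gamma(61/10, 2201/32)
obs 10: x=6 → posterior Inverse-Gamma(33/5, 2985/32)
obs 11: x=-5/2 → posterior Inverse-Gamma(71/10, 3021/32)
obs 12: x=1/2 → posterior Inverse-Gamma(38/5, 3057/32)
obs 13: x=-3/2 → posterior Inverse-Gamma(81/10, 3061/32)
obs 14: x=-4 → posterior Inverse-Gamma(43/5, 3205/32)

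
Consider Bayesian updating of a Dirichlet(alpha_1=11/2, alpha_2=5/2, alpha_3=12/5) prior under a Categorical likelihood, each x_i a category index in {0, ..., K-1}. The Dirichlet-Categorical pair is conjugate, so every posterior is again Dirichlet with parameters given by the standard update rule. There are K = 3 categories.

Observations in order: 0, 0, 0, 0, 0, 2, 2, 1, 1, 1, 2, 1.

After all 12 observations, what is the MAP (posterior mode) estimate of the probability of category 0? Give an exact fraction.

95/194

obs 1: x=0 → posterior Dirichlet(13/2, 5/2, 12/5)
obs 2: x=0 → posterior Dirichlet(15/2, 5/2, 12/5)
obs 3: x=0 → posterior Dirichlet(17/2, 5/2, 12/5)
obs 4: x=0 → posterior Dirichlet(19/2, 5/2, 12/5)
obs 5: x=0 → posterior Dirichlet(21/2, 5/2, 12/5)
obs 6: x=2 → posterior Dirichlet(21/2, 5/2, 17/5)
obs 7: x=2 → posterior Dirichlet(21/2, 5/2, 22/5)
obs 8: x=1 → posterior Dirichlet(21/2, 7/2, 22/5)
obs 9: x=1 → posterior Dirichlet(21/2, 9/2, 22/5)
obs 10: x=1 → posterior Dirichlet(21/2, 11/2, 22/5)
obs 11: x=2 → posterior Dirichlet(21/2, 11/2, 27/5)
obs 12: x=1 → posterior Dirichlet(21/2, 13/2, 27/5)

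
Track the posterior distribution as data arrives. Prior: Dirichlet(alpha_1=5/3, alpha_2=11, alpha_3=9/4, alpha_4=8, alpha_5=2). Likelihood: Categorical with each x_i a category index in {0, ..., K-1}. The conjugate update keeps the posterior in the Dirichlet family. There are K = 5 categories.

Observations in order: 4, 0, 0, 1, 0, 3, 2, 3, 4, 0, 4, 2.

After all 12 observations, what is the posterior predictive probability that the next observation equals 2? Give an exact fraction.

obs 1: x=4 → posterior Dirichlet(5/3, 11, 9/4, 8, 3)
obs 2: x=0 → posterior Dirichlet(8/3, 11, 9/4, 8, 3)
obs 3: x=0 → posterior Dirichlet(11/3, 11, 9/4, 8, 3)
obs 4: x=1 → posterior Dirichlet(11/3, 12, 9/4, 8, 3)
obs 5: x=0 → posterior Dirichlet(14/3, 12, 9/4, 8, 3)
obs 6: x=3 → posterior Dirichlet(14/3, 12, 9/4, 9, 3)
obs 7: x=2 → posterior Dirichlet(14/3, 12, 13/4, 9, 3)
obs 8: x=3 → posterior Dirichlet(14/3, 12, 13/4, 10, 3)
obs 9: x=4 → posterior Dirichlet(14/3, 12, 13/4, 10, 4)
obs 10: x=0 → posterior Dirichlet(17/3, 12, 13/4, 10, 4)
obs 11: x=4 → posterior Dirichlet(17/3, 12, 13/4, 10, 5)
obs 12: x=2 → posterior Dirichlet(17/3, 12, 17/4, 10, 5)

51/443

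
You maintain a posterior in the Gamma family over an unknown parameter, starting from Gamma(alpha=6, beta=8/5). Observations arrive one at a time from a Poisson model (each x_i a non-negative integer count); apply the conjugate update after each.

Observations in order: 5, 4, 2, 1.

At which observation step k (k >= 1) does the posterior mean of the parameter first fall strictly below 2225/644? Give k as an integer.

k = 4

obs 1: x=5 → posterior Gamma(11, 13/5)
obs 2: x=4 → posterior Gamma(15, 18/5)
obs 3: x=2 → posterior Gamma(17, 23/5)
obs 4: x=1 → posterior Gamma(18, 28/5)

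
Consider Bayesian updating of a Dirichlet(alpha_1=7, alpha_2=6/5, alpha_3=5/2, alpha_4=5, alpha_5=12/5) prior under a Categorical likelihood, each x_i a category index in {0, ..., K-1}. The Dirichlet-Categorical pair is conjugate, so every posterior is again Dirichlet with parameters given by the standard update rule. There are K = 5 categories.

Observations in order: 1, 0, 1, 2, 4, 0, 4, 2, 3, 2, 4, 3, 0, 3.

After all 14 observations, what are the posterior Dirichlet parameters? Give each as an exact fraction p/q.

alpha_1=10, alpha_2=16/5, alpha_3=11/2, alpha_4=8, alpha_5=27/5

obs 1: x=1 → posterior Dirichlet(7, 11/5, 5/2, 5, 12/5)
obs 2: x=0 → posterior Dirichlet(8, 11/5, 5/2, 5, 12/5)
obs 3: x=1 → posterior Dirichlet(8, 16/5, 5/2, 5, 12/5)
obs 4: x=2 → posterior Dirichlet(8, 16/5, 7/2, 5, 12/5)
obs 5: x=4 → posterior Dirichlet(8, 16/5, 7/2, 5, 17/5)
obs 6: x=0 → posterior Dirichlet(9, 16/5, 7/2, 5, 17/5)
obs 7: x=4 → posterior Dirichlet(9, 16/5, 7/2, 5, 22/5)
obs 8: x=2 → posterior Dirichlet(9, 16/5, 9/2, 5, 22/5)
obs 9: x=3 → posterior Dirichlet(9, 16/5, 9/2, 6, 22/5)
obs 10: x=2 → posterior Dirichlet(9, 16/5, 11/2, 6, 22/5)
obs 11: x=4 → posterior Dirichlet(9, 16/5, 11/2, 6, 27/5)
obs 12: x=3 → posterior Dirichlet(9, 16/5, 11/2, 7, 27/5)
obs 13: x=0 → posterior Dirichlet(10, 16/5, 11/2, 7, 27/5)
obs 14: x=3 → posterior Dirichlet(10, 16/5, 11/2, 8, 27/5)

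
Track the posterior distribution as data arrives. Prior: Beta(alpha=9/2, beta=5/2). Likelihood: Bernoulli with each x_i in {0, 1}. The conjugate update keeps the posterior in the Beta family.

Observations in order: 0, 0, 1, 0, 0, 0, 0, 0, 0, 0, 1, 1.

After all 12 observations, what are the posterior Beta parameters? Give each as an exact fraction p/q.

alpha=15/2, beta=23/2

obs 1: x=0 → posterior Beta(9/2, 7/2)
obs 2: x=0 → posterior Beta(9/2, 9/2)
obs 3: x=1 → posterior Beta(11/2, 9/2)
obs 4: x=0 → posterior Beta(11/2, 11/2)
obs 5: x=0 → posterior Beta(11/2, 13/2)
obs 6: x=0 → posterior Beta(11/2, 15/2)
obs 7: x=0 → posterior Beta(11/2, 17/2)
obs 8: x=0 → posterior Beta(11/2, 19/2)
obs 9: x=0 → posterior Beta(11/2, 21/2)
obs 10: x=0 → posterior Beta(11/2, 23/2)
obs 11: x=1 → posterior Beta(13/2, 23/2)
obs 12: x=1 → posterior Beta(15/2, 23/2)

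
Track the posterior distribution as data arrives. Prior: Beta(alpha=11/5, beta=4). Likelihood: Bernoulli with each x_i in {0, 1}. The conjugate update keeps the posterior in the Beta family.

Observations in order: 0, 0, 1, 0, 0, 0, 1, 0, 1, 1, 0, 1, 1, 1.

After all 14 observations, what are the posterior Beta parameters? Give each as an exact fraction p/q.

obs 1: x=0 → posterior Beta(11/5, 5)
obs 2: x=0 → posterior Beta(11/5, 6)
obs 3: x=1 → posterior Beta(16/5, 6)
obs 4: x=0 → posterior Beta(16/5, 7)
obs 5: x=0 → posterior Beta(16/5, 8)
obs 6: x=0 → posterior Beta(16/5, 9)
obs 7: x=1 → posterior Beta(21/5, 9)
obs 8: x=0 → posterior Beta(21/5, 10)
obs 9: x=1 → posterior Beta(26/5, 10)
obs 10: x=1 → posterior Beta(31/5, 10)
obs 11: x=0 → posterior Beta(31/5, 11)
obs 12: x=1 → posterior Beta(36/5, 11)
obs 13: x=1 → posterior Beta(41/5, 11)
obs 14: x=1 → posterior Beta(46/5, 11)

alpha=46/5, beta=11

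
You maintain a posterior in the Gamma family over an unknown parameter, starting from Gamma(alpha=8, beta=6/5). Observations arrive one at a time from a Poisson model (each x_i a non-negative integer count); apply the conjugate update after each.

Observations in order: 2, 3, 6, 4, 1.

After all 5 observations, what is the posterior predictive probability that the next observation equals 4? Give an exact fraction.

obs 1: x=2 → posterior Gamma(10, 11/5)
obs 2: x=3 → posterior Gamma(13, 16/5)
obs 3: x=6 → posterior Gamma(19, 21/5)
obs 4: x=4 → posterior Gamma(23, 26/5)
obs 5: x=1 → posterior Gamma(24, 31/5)

126021321758622811663248529225797540203125/698355023729556148395672614794447357476864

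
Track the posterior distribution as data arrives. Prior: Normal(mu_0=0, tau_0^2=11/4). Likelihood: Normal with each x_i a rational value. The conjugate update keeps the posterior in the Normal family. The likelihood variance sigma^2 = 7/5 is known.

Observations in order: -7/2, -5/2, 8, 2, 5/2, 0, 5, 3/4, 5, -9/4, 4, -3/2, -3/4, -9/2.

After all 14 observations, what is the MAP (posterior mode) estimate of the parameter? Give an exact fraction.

obs 1: x=-7/2 → posterior Normal(-385/166, 77/83)
obs 2: x=-5/2 → posterior Normal(-55/23, 77/138)
obs 3: x=8 → posterior Normal(110/193, 77/193)
obs 4: x=2 → posterior Normal(55/62, 77/248)
obs 5: x=5/2 → posterior Normal(715/606, 77/303)
obs 6: x=0 → posterior Normal(715/716, 77/358)
obs 7: x=5 → posterior Normal(1265/826, 11/59)
obs 8: x=3/4 → posterior Normal(2695/1872, 77/468)
obs 9: x=5 → posterior Normal(3795/2092, 77/523)
obs 10: x=-9/4 → posterior Normal(825/578, 77/578)
obs 11: x=4 → posterior Normal(1045/633, 77/633)
obs 12: x=-3/2 → posterior Normal(1925/1376, 77/688)
obs 13: x=-3/4 → posterior Normal(3685/2972, 77/743)
obs 14: x=-9/2 → posterior Normal(385/456, 11/114)

385/456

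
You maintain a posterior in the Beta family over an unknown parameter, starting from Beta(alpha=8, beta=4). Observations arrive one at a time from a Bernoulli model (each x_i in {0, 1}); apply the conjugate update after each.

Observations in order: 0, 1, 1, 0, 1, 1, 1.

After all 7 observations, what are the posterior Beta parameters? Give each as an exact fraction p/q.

alpha=13, beta=6

obs 1: x=0 → posterior Beta(8, 5)
obs 2: x=1 → posterior Beta(9, 5)
obs 3: x=1 → posterior Beta(10, 5)
obs 4: x=0 → posterior Beta(10, 6)
obs 5: x=1 → posterior Beta(11, 6)
obs 6: x=1 → posterior Beta(12, 6)
obs 7: x=1 → posterior Beta(13, 6)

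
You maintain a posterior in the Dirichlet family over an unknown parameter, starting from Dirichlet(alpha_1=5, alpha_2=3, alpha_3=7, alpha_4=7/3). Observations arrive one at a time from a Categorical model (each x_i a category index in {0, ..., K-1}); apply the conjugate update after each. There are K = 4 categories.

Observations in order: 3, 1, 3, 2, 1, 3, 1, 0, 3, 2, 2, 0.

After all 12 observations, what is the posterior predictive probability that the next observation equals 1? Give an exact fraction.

9/44

obs 1: x=3 → posterior Dirichlet(5, 3, 7, 10/3)
obs 2: x=1 → posterior Dirichlet(5, 4, 7, 10/3)
obs 3: x=3 → posterior Dirichlet(5, 4, 7, 13/3)
obs 4: x=2 → posterior Dirichlet(5, 4, 8, 13/3)
obs 5: x=1 → posterior Dirichlet(5, 5, 8, 13/3)
obs 6: x=3 → posterior Dirichlet(5, 5, 8, 16/3)
obs 7: x=1 → posterior Dirichlet(5, 6, 8, 16/3)
obs 8: x=0 → posterior Dirichlet(6, 6, 8, 16/3)
obs 9: x=3 → posterior Dirichlet(6, 6, 8, 19/3)
obs 10: x=2 → posterior Dirichlet(6, 6, 9, 19/3)
obs 11: x=2 → posterior Dirichlet(6, 6, 10, 19/3)
obs 12: x=0 → posterior Dirichlet(7, 6, 10, 19/3)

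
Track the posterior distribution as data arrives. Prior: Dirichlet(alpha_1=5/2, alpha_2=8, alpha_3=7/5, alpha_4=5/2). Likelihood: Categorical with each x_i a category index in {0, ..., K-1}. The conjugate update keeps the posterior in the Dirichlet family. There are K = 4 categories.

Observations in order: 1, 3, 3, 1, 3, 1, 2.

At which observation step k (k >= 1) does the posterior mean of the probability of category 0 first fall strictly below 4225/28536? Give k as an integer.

k = 3

obs 1: x=1 → posterior Dirichlet(5/2, 9, 7/5, 5/2)
obs 2: x=3 → posterior Dirichlet(5/2, 9, 7/5, 7/2)
obs 3: x=3 → posterior Dirichlet(5/2, 9, 7/5, 9/2)
obs 4: x=1 → posterior Dirichlet(5/2, 10, 7/5, 9/2)
obs 5: x=3 → posterior Dirichlet(5/2, 10, 7/5, 11/2)
obs 6: x=1 → posterior Dirichlet(5/2, 11, 7/5, 11/2)
obs 7: x=2 → posterior Dirichlet(5/2, 11, 12/5, 11/2)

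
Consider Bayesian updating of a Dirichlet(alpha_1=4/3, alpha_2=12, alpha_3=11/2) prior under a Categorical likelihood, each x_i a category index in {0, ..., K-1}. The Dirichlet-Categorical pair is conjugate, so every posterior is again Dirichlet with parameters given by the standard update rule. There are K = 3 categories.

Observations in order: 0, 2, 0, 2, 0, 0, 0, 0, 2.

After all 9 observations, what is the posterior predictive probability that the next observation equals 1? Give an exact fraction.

obs 1: x=0 → posterior Dirichlet(7/3, 12, 11/2)
obs 2: x=2 → posterior Dirichlet(7/3, 12, 13/2)
obs 3: x=0 → posterior Dirichlet(10/3, 12, 13/2)
obs 4: x=2 → posterior Dirichlet(10/3, 12, 15/2)
obs 5: x=0 → posterior Dirichlet(13/3, 12, 15/2)
obs 6: x=0 → posterior Dirichlet(16/3, 12, 15/2)
obs 7: x=0 → posterior Dirichlet(19/3, 12, 15/2)
obs 8: x=0 → posterior Dirichlet(22/3, 12, 15/2)
obs 9: x=2 → posterior Dirichlet(22/3, 12, 17/2)

72/167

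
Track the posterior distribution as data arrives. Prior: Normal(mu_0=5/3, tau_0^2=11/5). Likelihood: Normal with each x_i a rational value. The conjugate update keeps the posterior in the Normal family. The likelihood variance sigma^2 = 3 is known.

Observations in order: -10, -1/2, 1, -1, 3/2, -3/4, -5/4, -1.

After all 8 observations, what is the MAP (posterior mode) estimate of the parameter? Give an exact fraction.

-107/103

obs 1: x=-10 → posterior Normal(-85/26, 33/26)
obs 2: x=-1/2 → posterior Normal(-181/74, 33/37)
obs 3: x=1 → posterior Normal(-53/32, 11/16)
obs 4: x=-1 → posterior Normal(-181/118, 33/59)
obs 5: x=3/2 → posterior Normal(-37/35, 33/70)
obs 6: x=-3/4 → posterior Normal(-329/324, 11/27)
obs 7: x=-5/4 → posterior Normal(-24/23, 33/92)
obs 8: x=-1 → posterior Normal(-107/103, 33/103)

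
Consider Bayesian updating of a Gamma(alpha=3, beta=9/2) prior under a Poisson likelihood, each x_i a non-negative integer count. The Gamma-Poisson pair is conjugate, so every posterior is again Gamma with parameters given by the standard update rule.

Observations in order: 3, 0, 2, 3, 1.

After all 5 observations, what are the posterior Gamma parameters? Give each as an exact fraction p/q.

alpha=12, beta=19/2

obs 1: x=3 → posterior Gamma(6, 11/2)
obs 2: x=0 → posterior Gamma(6, 13/2)
obs 3: x=2 → posterior Gamma(8, 15/2)
obs 4: x=3 → posterior Gamma(11, 17/2)
obs 5: x=1 → posterior Gamma(12, 19/2)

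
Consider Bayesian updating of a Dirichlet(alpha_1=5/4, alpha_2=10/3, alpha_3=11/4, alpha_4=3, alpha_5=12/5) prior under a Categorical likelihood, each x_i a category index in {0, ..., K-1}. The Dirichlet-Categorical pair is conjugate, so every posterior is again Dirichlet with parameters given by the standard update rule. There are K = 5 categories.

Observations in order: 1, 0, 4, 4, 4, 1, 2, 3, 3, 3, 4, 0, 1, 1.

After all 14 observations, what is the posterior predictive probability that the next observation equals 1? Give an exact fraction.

obs 1: x=1 → posterior Dirichlet(5/4, 13/3, 11/4, 3, 12/5)
obs 2: x=0 → posterior Dirichlet(9/4, 13/3, 11/4, 3, 12/5)
obs 3: x=4 → posterior Dirichlet(9/4, 13/3, 11/4, 3, 17/5)
obs 4: x=4 → posterior Dirichlet(9/4, 13/3, 11/4, 3, 22/5)
obs 5: x=4 → posterior Dirichlet(9/4, 13/3, 11/4, 3, 27/5)
obs 6: x=1 → posterior Dirichlet(9/4, 16/3, 11/4, 3, 27/5)
obs 7: x=2 → posterior Dirichlet(9/4, 16/3, 15/4, 3, 27/5)
obs 8: x=3 → posterior Dirichlet(9/4, 16/3, 15/4, 4, 27/5)
obs 9: x=3 → posterior Dirichlet(9/4, 16/3, 15/4, 5, 27/5)
obs 10: x=3 → posterior Dirichlet(9/4, 16/3, 15/4, 6, 27/5)
obs 11: x=4 → posterior Dirichlet(9/4, 16/3, 15/4, 6, 32/5)
obs 12: x=0 → posterior Dirichlet(13/4, 16/3, 15/4, 6, 32/5)
obs 13: x=1 → posterior Dirichlet(13/4, 19/3, 15/4, 6, 32/5)
obs 14: x=1 → posterior Dirichlet(13/4, 22/3, 15/4, 6, 32/5)

110/401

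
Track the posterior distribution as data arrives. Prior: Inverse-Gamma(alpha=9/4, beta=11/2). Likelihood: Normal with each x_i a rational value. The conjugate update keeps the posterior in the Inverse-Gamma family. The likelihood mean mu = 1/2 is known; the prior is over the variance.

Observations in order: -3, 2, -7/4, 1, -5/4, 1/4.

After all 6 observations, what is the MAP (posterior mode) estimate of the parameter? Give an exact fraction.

obs 1: x=-3 → posterior Inverse-Gamma(11/4, 93/8)
obs 2: x=2 → posterior Inverse-Gamma(13/4, 51/4)
obs 3: x=-7/4 → posterior Inverse-Gamma(15/4, 489/32)
obs 4: x=1 → posterior Inverse-Gamma(17/4, 493/32)
obs 5: x=-5/4 → posterior Inverse-Gamma(19/4, 271/16)
obs 6: x=1/4 → posterior Inverse-Gamma(21/4, 543/32)

543/200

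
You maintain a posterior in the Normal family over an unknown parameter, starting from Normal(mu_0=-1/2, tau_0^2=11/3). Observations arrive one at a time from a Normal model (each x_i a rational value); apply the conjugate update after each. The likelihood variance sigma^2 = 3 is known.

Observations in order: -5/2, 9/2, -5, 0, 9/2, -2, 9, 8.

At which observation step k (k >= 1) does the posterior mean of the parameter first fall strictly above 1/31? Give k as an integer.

obs 1: x=-5/2 → posterior Normal(-8/5, 33/20)
obs 2: x=9/2 → posterior Normal(35/62, 33/31)
obs 3: x=-5 → posterior Normal(-25/28, 11/14)
obs 4: x=0 → posterior Normal(-75/106, 33/53)
obs 5: x=9/2 → posterior Normal(3/16, 33/64)
obs 6: x=-2 → posterior Normal(-2/15, 11/25)
obs 7: x=9 → posterior Normal(89/86, 33/86)
obs 8: x=8 → posterior Normal(177/97, 33/97)

k = 2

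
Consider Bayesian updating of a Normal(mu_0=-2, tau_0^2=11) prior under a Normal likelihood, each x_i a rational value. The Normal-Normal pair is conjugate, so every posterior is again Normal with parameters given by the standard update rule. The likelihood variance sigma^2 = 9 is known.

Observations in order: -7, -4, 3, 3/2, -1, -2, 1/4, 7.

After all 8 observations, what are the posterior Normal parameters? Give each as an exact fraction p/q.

mu_0=-171/388, tau_0^2=99/97

obs 1: x=-7 → posterior Normal(-19/4, 99/20)
obs 2: x=-4 → posterior Normal(-139/31, 99/31)
obs 3: x=3 → posterior Normal(-53/21, 33/14)
obs 4: x=3/2 → posterior Normal(-179/106, 99/53)
obs 5: x=-1 → posterior Normal(-201/128, 99/64)
obs 6: x=-2 → posterior Normal(-49/30, 33/25)
obs 7: x=1/4 → posterior Normal(-479/344, 99/86)
obs 8: x=7 → posterior Normal(-171/388, 99/97)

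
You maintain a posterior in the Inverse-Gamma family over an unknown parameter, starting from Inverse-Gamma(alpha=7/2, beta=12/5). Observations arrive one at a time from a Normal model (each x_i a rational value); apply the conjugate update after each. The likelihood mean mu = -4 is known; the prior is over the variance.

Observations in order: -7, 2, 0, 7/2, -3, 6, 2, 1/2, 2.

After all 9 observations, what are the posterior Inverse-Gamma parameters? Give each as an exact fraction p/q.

obs 1: x=-7 → posterior Inverse-Gamma(4, 69/10)
obs 2: x=2 → posterior Inverse-Gamma(9/2, 249/10)
obs 3: x=0 → posterior Inverse-Gamma(5, 329/10)
obs 4: x=7/2 → posterior Inverse-Gamma(11/2, 2441/40)
obs 5: x=-3 → posterior Inverse-Gamma(6, 2461/40)
obs 6: x=6 → posterior Inverse-Gamma(13/2, 4461/40)
obs 7: x=2 → posterior Inverse-Gamma(7, 5181/40)
obs 8: x=1/2 → posterior Inverse-Gamma(15/2, 2793/20)
obs 9: x=2 → posterior Inverse-Gamma(8, 3153/20)

alpha=8, beta=3153/20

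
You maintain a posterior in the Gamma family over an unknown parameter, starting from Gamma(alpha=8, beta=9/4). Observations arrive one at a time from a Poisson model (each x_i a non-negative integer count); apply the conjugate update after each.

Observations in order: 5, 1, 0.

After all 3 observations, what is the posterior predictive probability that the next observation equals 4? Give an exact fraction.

395291107297340961831936/2910383045673370361328125

obs 1: x=5 → posterior Gamma(13, 13/4)
obs 2: x=1 → posterior Gamma(14, 17/4)
obs 3: x=0 → posterior Gamma(14, 21/4)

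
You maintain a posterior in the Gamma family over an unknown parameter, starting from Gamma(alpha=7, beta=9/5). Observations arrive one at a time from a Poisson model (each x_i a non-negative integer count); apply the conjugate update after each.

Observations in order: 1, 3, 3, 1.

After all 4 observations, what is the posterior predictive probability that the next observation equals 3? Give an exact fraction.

5393242967248865275593125/27107008901491483088551936

obs 1: x=1 → posterior Gamma(8, 14/5)
obs 2: x=3 → posterior Gamma(11, 19/5)
obs 3: x=3 → posterior Gamma(14, 24/5)
obs 4: x=1 → posterior Gamma(15, 29/5)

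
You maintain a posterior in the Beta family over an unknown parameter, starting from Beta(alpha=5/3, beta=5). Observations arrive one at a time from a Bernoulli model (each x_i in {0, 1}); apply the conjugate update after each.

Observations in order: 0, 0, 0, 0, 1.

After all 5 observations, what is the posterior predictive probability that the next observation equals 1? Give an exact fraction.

8/35

obs 1: x=0 → posterior Beta(5/3, 6)
obs 2: x=0 → posterior Beta(5/3, 7)
obs 3: x=0 → posterior Beta(5/3, 8)
obs 4: x=0 → posterior Beta(5/3, 9)
obs 5: x=1 → posterior Beta(8/3, 9)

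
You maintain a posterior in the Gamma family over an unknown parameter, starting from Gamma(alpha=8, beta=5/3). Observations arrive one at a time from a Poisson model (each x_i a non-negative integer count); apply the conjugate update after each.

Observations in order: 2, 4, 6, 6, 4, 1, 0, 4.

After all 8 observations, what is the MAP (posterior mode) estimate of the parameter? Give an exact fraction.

obs 1: x=2 → posterior Gamma(10, 8/3)
obs 2: x=4 → posterior Gamma(14, 11/3)
obs 3: x=6 → posterior Gamma(20, 14/3)
obs 4: x=6 → posterior Gamma(26, 17/3)
obs 5: x=4 → posterior Gamma(30, 20/3)
obs 6: x=1 → posterior Gamma(31, 23/3)
obs 7: x=0 → posterior Gamma(31, 26/3)
obs 8: x=4 → posterior Gamma(35, 29/3)

102/29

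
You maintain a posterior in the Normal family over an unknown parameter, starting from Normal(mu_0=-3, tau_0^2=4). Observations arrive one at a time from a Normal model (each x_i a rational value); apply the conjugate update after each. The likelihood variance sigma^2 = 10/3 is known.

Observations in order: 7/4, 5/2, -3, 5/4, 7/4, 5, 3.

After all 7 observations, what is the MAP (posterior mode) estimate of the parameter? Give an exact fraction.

117/94

obs 1: x=7/4 → posterior Normal(-9/22, 20/11)
obs 2: x=5/2 → posterior Normal(21/34, 20/17)
obs 3: x=-3 → posterior Normal(-15/46, 20/23)
obs 4: x=5/4 → posterior Normal(0, 20/29)
obs 5: x=7/4 → posterior Normal(3/10, 4/7)
obs 6: x=5 → posterior Normal(81/82, 20/41)
obs 7: x=3 → posterior Normal(117/94, 20/47)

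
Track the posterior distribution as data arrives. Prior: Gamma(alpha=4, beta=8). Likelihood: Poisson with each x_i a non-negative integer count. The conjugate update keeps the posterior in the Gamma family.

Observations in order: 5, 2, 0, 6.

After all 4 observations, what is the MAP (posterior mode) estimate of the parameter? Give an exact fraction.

4/3

obs 1: x=5 → posterior Gamma(9, 9)
obs 2: x=2 → posterior Gamma(11, 10)
obs 3: x=0 → posterior Gamma(11, 11)
obs 4: x=6 → posterior Gamma(17, 12)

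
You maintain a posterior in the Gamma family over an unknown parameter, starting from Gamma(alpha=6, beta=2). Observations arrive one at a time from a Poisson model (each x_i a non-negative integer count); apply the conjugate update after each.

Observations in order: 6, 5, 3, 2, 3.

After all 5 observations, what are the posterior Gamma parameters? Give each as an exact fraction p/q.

obs 1: x=6 → posterior Gamma(12, 3)
obs 2: x=5 → posterior Gamma(17, 4)
obs 3: x=3 → posterior Gamma(20, 5)
obs 4: x=2 → posterior Gamma(22, 6)
obs 5: x=3 → posterior Gamma(25, 7)

alpha=25, beta=7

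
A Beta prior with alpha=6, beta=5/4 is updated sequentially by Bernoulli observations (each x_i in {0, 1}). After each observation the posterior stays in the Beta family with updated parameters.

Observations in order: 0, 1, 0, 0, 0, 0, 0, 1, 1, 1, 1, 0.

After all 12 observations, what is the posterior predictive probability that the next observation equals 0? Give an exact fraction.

obs 1: x=0 → posterior Beta(6, 9/4)
obs 2: x=1 → posterior Beta(7, 9/4)
obs 3: x=0 → posterior Beta(7, 13/4)
obs 4: x=0 → posterior Beta(7, 17/4)
obs 5: x=0 → posterior Beta(7, 21/4)
obs 6: x=0 → posterior Beta(7, 25/4)
obs 7: x=0 → posterior Beta(7, 29/4)
obs 8: x=1 → posterior Beta(8, 29/4)
obs 9: x=1 → posterior Beta(9, 29/4)
obs 10: x=1 → posterior Beta(10, 29/4)
obs 11: x=1 → posterior Beta(11, 29/4)
obs 12: x=0 → posterior Beta(11, 33/4)

3/7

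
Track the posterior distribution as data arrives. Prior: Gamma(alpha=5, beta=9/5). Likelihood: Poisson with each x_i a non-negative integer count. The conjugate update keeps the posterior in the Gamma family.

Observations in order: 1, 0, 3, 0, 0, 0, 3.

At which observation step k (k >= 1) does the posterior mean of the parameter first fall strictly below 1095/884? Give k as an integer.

k = 6

obs 1: x=1 → posterior Gamma(6, 14/5)
obs 2: x=0 → posterior Gamma(6, 19/5)
obs 3: x=3 → posterior Gamma(9, 24/5)
obs 4: x=0 → posterior Gamma(9, 29/5)
obs 5: x=0 → posterior Gamma(9, 34/5)
obs 6: x=0 → posterior Gamma(9, 39/5)
obs 7: x=3 → posterior Gamma(12, 44/5)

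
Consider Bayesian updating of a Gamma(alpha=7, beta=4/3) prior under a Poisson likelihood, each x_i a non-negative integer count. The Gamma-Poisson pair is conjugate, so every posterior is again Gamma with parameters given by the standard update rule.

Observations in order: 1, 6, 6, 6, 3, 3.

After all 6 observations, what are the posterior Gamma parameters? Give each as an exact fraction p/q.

obs 1: x=1 → posterior Gamma(8, 7/3)
obs 2: x=6 → posterior Gamma(14, 10/3)
obs 3: x=6 → posterior Gamma(20, 13/3)
obs 4: x=6 → posterior Gamma(26, 16/3)
obs 5: x=3 → posterior Gamma(29, 19/3)
obs 6: x=3 → posterior Gamma(32, 22/3)

alpha=32, beta=22/3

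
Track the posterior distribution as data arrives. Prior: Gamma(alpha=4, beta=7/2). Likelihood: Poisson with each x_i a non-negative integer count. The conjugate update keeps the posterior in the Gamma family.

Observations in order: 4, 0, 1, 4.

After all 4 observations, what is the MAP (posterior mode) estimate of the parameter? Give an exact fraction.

8/5

obs 1: x=4 → posterior Gamma(8, 9/2)
obs 2: x=0 → posterior Gamma(8, 11/2)
obs 3: x=1 → posterior Gamma(9, 13/2)
obs 4: x=4 → posterior Gamma(13, 15/2)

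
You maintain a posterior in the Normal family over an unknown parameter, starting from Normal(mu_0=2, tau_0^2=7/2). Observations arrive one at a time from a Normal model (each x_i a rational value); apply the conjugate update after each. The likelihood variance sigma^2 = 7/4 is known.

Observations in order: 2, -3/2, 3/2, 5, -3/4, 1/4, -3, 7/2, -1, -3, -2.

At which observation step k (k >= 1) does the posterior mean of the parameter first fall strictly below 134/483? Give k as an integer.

obs 1: x=2 → posterior Normal(2, 7/6)
obs 2: x=-3/2 → posterior Normal(3/5, 7/10)
obs 3: x=3/2 → posterior Normal(6/7, 1/2)
obs 4: x=5 → posterior Normal(16/9, 7/18)
obs 5: x=-3/4 → posterior Normal(29/22, 7/22)
obs 6: x=1/4 → posterior Normal(15/13, 7/26)
obs 7: x=-3 → posterior Normal(3/5, 7/30)
obs 8: x=7/2 → posterior Normal(16/17, 7/34)
obs 9: x=-1 → posterior Normal(14/19, 7/38)
obs 10: x=-3 → posterior Normal(8/21, 1/6)
obs 11: x=-2 → posterior Normal(4/23, 7/46)

k = 11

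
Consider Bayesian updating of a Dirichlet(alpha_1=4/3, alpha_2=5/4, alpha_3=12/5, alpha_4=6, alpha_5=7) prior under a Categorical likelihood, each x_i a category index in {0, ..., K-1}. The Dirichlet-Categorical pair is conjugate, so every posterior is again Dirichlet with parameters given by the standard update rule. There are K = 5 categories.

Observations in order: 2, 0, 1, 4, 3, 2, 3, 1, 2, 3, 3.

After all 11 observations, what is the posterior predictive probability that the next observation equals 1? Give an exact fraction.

195/1739

obs 1: x=2 → posterior Dirichlet(4/3, 5/4, 17/5, 6, 7)
obs 2: x=0 → posterior Dirichlet(7/3, 5/4, 17/5, 6, 7)
obs 3: x=1 → posterior Dirichlet(7/3, 9/4, 17/5, 6, 7)
obs 4: x=4 → posterior Dirichlet(7/3, 9/4, 17/5, 6, 8)
obs 5: x=3 → posterior Dirichlet(7/3, 9/4, 17/5, 7, 8)
obs 6: x=2 → posterior Dirichlet(7/3, 9/4, 22/5, 7, 8)
obs 7: x=3 → posterior Dirichlet(7/3, 9/4, 22/5, 8, 8)
obs 8: x=1 → posterior Dirichlet(7/3, 13/4, 22/5, 8, 8)
obs 9: x=2 → posterior Dirichlet(7/3, 13/4, 27/5, 8, 8)
obs 10: x=3 → posterior Dirichlet(7/3, 13/4, 27/5, 9, 8)
obs 11: x=3 → posterior Dirichlet(7/3, 13/4, 27/5, 10, 8)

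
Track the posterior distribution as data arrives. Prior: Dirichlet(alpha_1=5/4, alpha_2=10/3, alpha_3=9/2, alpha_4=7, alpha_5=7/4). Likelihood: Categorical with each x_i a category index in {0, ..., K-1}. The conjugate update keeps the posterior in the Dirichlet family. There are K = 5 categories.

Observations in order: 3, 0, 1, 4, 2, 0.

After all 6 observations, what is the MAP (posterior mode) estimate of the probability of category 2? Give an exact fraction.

27/113

obs 1: x=3 → posterior Dirichlet(5/4, 10/3, 9/2, 8, 7/4)
obs 2: x=0 → posterior Dirichlet(9/4, 10/3, 9/2, 8, 7/4)
obs 3: x=1 → posterior Dirichlet(9/4, 13/3, 9/2, 8, 7/4)
obs 4: x=4 → posterior Dirichlet(9/4, 13/3, 9/2, 8, 11/4)
obs 5: x=2 → posterior Dirichlet(9/4, 13/3, 11/2, 8, 11/4)
obs 6: x=0 → posterior Dirichlet(13/4, 13/3, 11/2, 8, 11/4)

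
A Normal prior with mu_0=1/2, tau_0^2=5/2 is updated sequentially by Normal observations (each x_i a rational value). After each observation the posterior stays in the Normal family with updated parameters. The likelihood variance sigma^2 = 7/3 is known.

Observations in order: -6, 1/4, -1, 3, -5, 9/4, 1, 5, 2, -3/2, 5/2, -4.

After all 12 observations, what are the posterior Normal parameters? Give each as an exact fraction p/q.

mu_0=-31/388, tau_0^2=35/194

obs 1: x=-6 → posterior Normal(-83/29, 35/29)
obs 2: x=1/4 → posterior Normal(-317/176, 35/44)
obs 3: x=-1 → posterior Normal(-377/236, 35/59)
obs 4: x=3 → posterior Normal(-197/296, 35/74)
obs 5: x=-5 → posterior Normal(-497/356, 35/89)
obs 6: x=9/4 → posterior Normal(-181/208, 35/104)
obs 7: x=1 → posterior Normal(-151/238, 5/17)
obs 8: x=5 → posterior Normal(-1/268, 35/134)
obs 9: x=2 → posterior Normal(59/298, 35/149)
obs 10: x=-3/2 → posterior Normal(7/164, 35/164)
obs 11: x=5/2 → posterior Normal(89/358, 35/179)
obs 12: x=-4 → posterior Normal(-31/388, 35/194)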